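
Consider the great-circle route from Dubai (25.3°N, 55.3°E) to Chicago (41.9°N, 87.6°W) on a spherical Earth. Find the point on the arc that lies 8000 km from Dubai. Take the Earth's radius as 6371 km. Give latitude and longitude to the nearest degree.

≈ 63°N, 45°W

Write both endpoints as unit vectors p₁, p₂ with components (cos φ cos λ, cos φ sin λ, sin φ).
The central angle between the endpoints is δ = arccos(p₁·p₂) ≈ 1.825 rad (104.6°). The total great-circle distance is δ·R ≈ 1.825 × 6371 ≈ 11626 km, so the target fraction is f = 8000/11626 ≈ 0.688.
Interpolate at f ≈ 0.688 with slerp weights a = sin((1−f)δ)/sin δ ≈ 0.557, b = sin(fδ)/sin δ ≈ 0.982.
p = a·p₁ + b·p₂ ≈ (0.317, -0.317, 0.894); φ = arcsin(p_z) ≈ 63.37°, λ = atan2(p_y, p_x) ≈ -44.95°.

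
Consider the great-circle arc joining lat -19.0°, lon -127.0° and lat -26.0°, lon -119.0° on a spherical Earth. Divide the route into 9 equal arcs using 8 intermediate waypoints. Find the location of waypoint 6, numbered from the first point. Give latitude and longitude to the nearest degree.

The haversine formula gives a central angle δ ≈ 0.178 rad (10.2°) between the endpoints.
Interpolate at f = 6/9 with slerp weights a = sin((1−f)δ)/sin δ ≈ 0.335, b = sin(fδ)/sin δ ≈ 0.669.
p = a·p₁ + b·p₂ ≈ (-0.482, -0.778, -0.402); φ = arcsin(p_z) ≈ -23.71°, λ = atan2(p_y, p_x) ≈ -121.76°.

≈ lat -24°, lon -122°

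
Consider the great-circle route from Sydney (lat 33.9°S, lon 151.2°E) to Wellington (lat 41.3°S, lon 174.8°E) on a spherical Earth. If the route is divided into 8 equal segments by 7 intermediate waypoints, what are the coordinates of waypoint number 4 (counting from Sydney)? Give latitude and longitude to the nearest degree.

The haversine formula gives a central angle δ ≈ 0.350 rad (20.0°) between the endpoints.
Interpolate at f = 4/8 with slerp weights a = sin((1−f)δ)/sin δ ≈ 0.508, b = sin(fδ)/sin δ ≈ 0.508.
p = a·p₁ + b·p₂ ≈ (-0.749, 0.238, -0.618); φ = arcsin(p_z) ≈ -38.19°, λ = atan2(p_y, p_x) ≈ 162.40°.

≈ lat 38°S, lon 162°E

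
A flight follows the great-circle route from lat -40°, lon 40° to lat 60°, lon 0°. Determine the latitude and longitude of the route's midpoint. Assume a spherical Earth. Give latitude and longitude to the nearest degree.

From cos δ = sin φ₁ sin φ₂ + cos φ₁ cos φ₂ cos Δλ, the central angle is δ ≈ 1.837 rad (105.3°).
Interpolate at f = 1/2 with slerp weights a = sin((1−f)δ)/sin δ ≈ 0.824, b = sin(fδ)/sin δ ≈ 0.824.
p = a·p₁ + b·p₂ ≈ (0.895, 0.406, 0.184); φ = arcsin(p_z) ≈ 10.60°, λ = atan2(p_y, p_x) ≈ 24.37°.

≈ lat 11°, lon 24°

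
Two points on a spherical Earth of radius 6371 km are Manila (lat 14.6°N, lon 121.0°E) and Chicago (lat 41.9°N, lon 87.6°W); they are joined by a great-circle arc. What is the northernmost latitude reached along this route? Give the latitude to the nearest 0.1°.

The great circle lies in the plane with unit normal n̂ = (p₁ × p₂)/|p₁ × p₂|.
Here n̂_z ≈ +0.389; the vertex latitude is φ_max = arccos|n̂_z| ≈ 67.1°.
Check via Clairaut: cos φ_max = |cos φ₁| · sin C = cos(14.6°)·sin(23.7°) ≈ 0.389, again giving ≈ 67.1°.

≈ 67.1°N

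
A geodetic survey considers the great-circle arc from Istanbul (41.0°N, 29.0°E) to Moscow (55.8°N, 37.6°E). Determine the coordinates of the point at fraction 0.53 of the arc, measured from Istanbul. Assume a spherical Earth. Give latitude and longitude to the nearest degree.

The haversine formula gives a central angle δ ≈ 0.276 rad (15.8°) between the endpoints.
Interpolate at f = 0.53 with slerp weights a = sin((1−f)δ)/sin δ ≈ 0.475, b = sin(fδ)/sin δ ≈ 0.535.
p = a·p₁ + b·p₂ ≈ (0.552, 0.357, 0.754); φ = arcsin(p_z) ≈ 48.92°, λ = atan2(p_y, p_x) ≈ 32.92°.

≈ (49°N, 33°E)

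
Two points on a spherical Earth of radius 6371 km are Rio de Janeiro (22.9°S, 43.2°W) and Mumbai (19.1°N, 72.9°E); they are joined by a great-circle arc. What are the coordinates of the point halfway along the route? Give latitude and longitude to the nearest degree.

From cos δ = sin φ₁ sin φ₂ + cos φ₁ cos φ₂ cos Δλ, the central angle is δ ≈ 2.106 rad (120.7°).
Interpolate at f = 1/2 with slerp weights a = sin((1−f)δ)/sin δ ≈ 1.010, b = sin(fδ)/sin δ ≈ 1.010.
p = a·p₁ + b·p₂ ≈ (0.959, 0.275, -0.063); φ = arcsin(p_z) ≈ -3.59°, λ = atan2(p_y, p_x) ≈ 16.02°.

≈ (4°S, 16°E)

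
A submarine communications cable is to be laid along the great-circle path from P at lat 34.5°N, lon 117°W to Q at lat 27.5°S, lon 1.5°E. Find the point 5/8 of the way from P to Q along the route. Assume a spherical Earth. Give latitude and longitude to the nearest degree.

From cos δ = sin φ₁ sin φ₂ + cos φ₁ cos φ₂ cos Δλ, the central angle is δ ≈ 2.227 rad (127.6°).
Interpolate at f = 5/8 with slerp weights a = sin((1−f)δ)/sin δ ≈ 0.936, b = sin(fδ)/sin δ ≈ 1.242.
p = a·p₁ + b·p₂ ≈ (0.751, -0.658, -0.043); φ = arcsin(p_z) ≈ -2.49°, λ = atan2(p_y, p_x) ≈ -41.23°.

≈ lat 2°S, lon 41°W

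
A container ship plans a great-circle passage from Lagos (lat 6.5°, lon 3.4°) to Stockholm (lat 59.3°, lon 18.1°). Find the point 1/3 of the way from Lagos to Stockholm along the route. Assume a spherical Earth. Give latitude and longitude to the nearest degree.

Write both endpoints as unit vectors p₁, p₂ with components (cos φ cos λ, cos φ sin λ, sin φ).
The central angle between the endpoints is δ = arccos(p₁·p₂) ≈ 0.942 rad (54.0°).
Interpolate at f = 1/3 with slerp weights a = sin((1−f)δ)/sin δ ≈ 0.727, b = sin(fδ)/sin δ ≈ 0.382.
p = a·p₁ + b·p₂ ≈ (0.906, 0.103, 0.411); φ = arcsin(p_z) ≈ 24.25°, λ = atan2(p_y, p_x) ≈ 6.51°.

≈ lat 24°, lon 7°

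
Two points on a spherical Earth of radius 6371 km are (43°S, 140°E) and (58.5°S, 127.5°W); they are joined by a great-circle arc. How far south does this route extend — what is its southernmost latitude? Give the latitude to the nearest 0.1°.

≈ 62.4°S

The great circle lies in the plane with unit normal n̂ = (p₁ × p₂)/|p₁ × p₂|.
Here n̂_z ≈ +0.463; the vertex latitude is φ_max = arccos|n̂_z| ≈ 62.4°.
Check via Clairaut: cos φ_max = |cos φ₁| · sin C = cos(43.0°)·sin(140.8°) ≈ 0.463, again giving ≈ 62.4°.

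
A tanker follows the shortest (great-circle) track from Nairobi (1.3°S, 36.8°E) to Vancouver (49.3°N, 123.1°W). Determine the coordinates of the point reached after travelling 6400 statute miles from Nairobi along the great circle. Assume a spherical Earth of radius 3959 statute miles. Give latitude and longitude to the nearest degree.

Write both endpoints as unit vectors p₁, p₂ with components (cos φ cos λ, cos φ sin λ, sin φ).
The central angle between the endpoints is δ = arccos(p₁·p₂) ≈ 2.252 rad (129.0°). The total great-circle distance is δ·R ≈ 2.252 × 3959 ≈ 8914 mi, so the target fraction is f = 6400/8914 ≈ 0.718.
Interpolate at f ≈ 0.718 with slerp weights a = sin((1−f)δ)/sin δ ≈ 0.763, b = sin(fδ)/sin δ ≈ 1.286.
p = a·p₁ + b·p₂ ≈ (0.153, -0.245, 0.957); φ = arcsin(p_z) ≈ 73.20°, λ = atan2(p_y, p_x) ≈ -57.97°.

≈ 73°N, 58°W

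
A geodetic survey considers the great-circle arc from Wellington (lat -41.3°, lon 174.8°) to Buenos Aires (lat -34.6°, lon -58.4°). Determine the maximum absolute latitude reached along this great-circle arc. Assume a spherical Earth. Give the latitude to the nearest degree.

The great circle lies in the plane with unit normal n̂ = (p₁ × p₂)/|p₁ × p₂|.
Here n̂_z ≈ +0.495; the vertex latitude is φ_max = arccos|n̂_z| ≈ 60.3°.
Check via Clairaut: cos φ_max = |cos φ₁| · sin C = cos(41.3°)·sin(138.8°) ≈ 0.495, again giving ≈ 60.3°.

≈ -60°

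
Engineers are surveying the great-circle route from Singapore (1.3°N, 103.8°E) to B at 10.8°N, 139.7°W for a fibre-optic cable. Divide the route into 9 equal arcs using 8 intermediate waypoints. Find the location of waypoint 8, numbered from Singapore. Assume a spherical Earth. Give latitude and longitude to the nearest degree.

Write both endpoints as unit vectors p₁, p₂ with components (cos φ cos λ, cos φ sin λ, sin φ).
The central angle between the endpoints is δ = arccos(p₁·p₂) ≈ 2.020 rad (115.7°).
Interpolate at f = 8/9 with slerp weights a = sin((1−f)δ)/sin δ ≈ 0.247, b = sin(fδ)/sin δ ≈ 1.082.
p = a·p₁ + b·p₂ ≈ (-0.870, -0.448, 0.208); φ = arcsin(p_z) ≈ 12.03°, λ = atan2(p_y, p_x) ≈ -152.76°.

≈ 12°N, 153°W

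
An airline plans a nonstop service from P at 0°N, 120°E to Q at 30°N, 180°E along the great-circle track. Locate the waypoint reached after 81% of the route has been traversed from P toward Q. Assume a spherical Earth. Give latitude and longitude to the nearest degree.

≈ 26°N, 167°E

From cos δ = sin φ₁ sin φ₂ + cos φ₁ cos φ₂ cos Δλ, the central angle is δ ≈ 1.123 rad (64.3°).
Interpolate at f = 0.81 with slerp weights a = sin((1−f)δ)/sin δ ≈ 0.235, b = sin(fδ)/sin δ ≈ 0.876.
p = a·p₁ + b·p₂ ≈ (-0.876, 0.203, 0.438); φ = arcsin(p_z) ≈ 25.96°, λ = atan2(p_y, p_x) ≈ 166.92°.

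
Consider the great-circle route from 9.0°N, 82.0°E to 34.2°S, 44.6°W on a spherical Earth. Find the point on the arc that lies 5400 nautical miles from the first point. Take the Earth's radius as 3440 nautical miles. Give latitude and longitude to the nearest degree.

≈ 35°S, 2°W

Convert each endpoint to a unit vector on the sphere (x = cos φ cos λ, y = cos φ sin λ, z = sin φ).
The central angle between the endpoints is δ = arccos(p₁·p₂) ≈ 2.183 rad (125.1°). The total great-circle distance is δ·R ≈ 2.183 × 3440 ≈ 7511 nmi, so the target fraction is f = 5400/7511 ≈ 0.719.
Interpolate at f ≈ 0.719 with slerp weights a = sin((1−f)δ)/sin δ ≈ 0.704, b = sin(fδ)/sin δ ≈ 1.222.
p = a·p₁ + b·p₂ ≈ (0.817, -0.021, -0.577); φ = arcsin(p_z) ≈ -35.23°, λ = atan2(p_y, p_x) ≈ -1.50°.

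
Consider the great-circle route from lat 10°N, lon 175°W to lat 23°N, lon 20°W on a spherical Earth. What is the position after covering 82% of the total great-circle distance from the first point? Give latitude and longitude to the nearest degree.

Write both endpoints as unit vectors p₁, p₂ with components (cos φ cos λ, cos φ sin λ, sin φ).
The central angle between the endpoints is δ = arccos(p₁·p₂) ≈ 2.425 rad (138.9°).
Interpolate at f = 0.82 with slerp weights a = sin((1−f)δ)/sin δ ≈ 0.643, b = sin(fδ)/sin δ ≈ 1.391.
p = a·p₁ + b·p₂ ≈ (0.572, -0.493, 0.655); φ = arcsin(p_z) ≈ 40.94°, λ = atan2(p_y, p_x) ≈ -40.75°.

≈ lat 41°N, lon 41°W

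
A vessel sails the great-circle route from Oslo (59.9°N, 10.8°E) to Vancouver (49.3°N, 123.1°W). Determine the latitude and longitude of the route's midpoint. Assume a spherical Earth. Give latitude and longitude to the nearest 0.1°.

≈ 73.8°N, 73.2°W

Write both endpoints as unit vectors p₁, p₂ with components (cos φ cos λ, cos φ sin λ, sin φ).
The central angle between the endpoints is δ = arccos(p₁·p₂) ≈ 1.127 rad (64.6°).
Interpolate at f = 1/2 with slerp weights a = sin((1−f)δ)/sin δ ≈ 0.591, b = sin(fδ)/sin δ ≈ 0.591.
p = a·p₁ + b·p₂ ≈ (0.081, -0.268, 0.960); φ = arcsin(p_z) ≈ 73.77°, λ = atan2(p_y, p_x) ≈ -73.20°.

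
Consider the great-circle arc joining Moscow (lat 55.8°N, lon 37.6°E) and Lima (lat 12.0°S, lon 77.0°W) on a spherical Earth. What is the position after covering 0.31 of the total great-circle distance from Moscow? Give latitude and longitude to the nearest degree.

From cos δ = sin φ₁ sin φ₂ + cos φ₁ cos φ₂ cos Δλ, the central angle is δ ≈ 1.983 rad (113.6°).
Interpolate at f = 0.31 with slerp weights a = sin((1−f)δ)/sin δ ≈ 1.069, b = sin(fδ)/sin δ ≈ 0.630.
p = a·p₁ + b·p₂ ≈ (0.615, -0.233, 0.753); φ = arcsin(p_z) ≈ 48.89°, λ = atan2(p_y, p_x) ≈ -20.79°.

≈ lat 49°N, lon 21°W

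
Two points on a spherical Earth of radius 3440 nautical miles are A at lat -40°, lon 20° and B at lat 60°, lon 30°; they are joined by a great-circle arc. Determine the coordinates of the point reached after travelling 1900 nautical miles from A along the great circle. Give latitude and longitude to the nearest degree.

≈ lat -8°, lon 23°

Write both endpoints as unit vectors p₁, p₂ with components (cos φ cos λ, cos φ sin λ, sin φ).
The central angle between the endpoints is δ = arccos(p₁·p₂) ≈ 1.751 rad (100.3°). The total great-circle distance is δ·R ≈ 1.751 × 3440 ≈ 6024 nmi, so the target fraction is f = 1900/6024 ≈ 0.315.
Interpolate at f ≈ 0.315 with slerp weights a = sin((1−f)δ)/sin δ ≈ 0.947, b = sin(fδ)/sin δ ≈ 0.533.
p = a·p₁ + b·p₂ ≈ (0.913, 0.381, -0.147); φ = arcsin(p_z) ≈ -8.44°, λ = atan2(p_y, p_x) ≈ 22.68°.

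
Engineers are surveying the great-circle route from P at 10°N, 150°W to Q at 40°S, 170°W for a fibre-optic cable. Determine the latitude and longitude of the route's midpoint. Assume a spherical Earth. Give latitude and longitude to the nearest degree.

Write both endpoints as unit vectors p₁, p₂ with components (cos φ cos λ, cos φ sin λ, sin φ).
The central angle between the endpoints is δ = arccos(p₁·p₂) ≈ 0.931 rad (53.3°).
Interpolate at f = 1/2 with slerp weights a = sin((1−f)δ)/sin δ ≈ 0.559, b = sin(fδ)/sin δ ≈ 0.559.
p = a·p₁ + b·p₂ ≈ (-0.899, -0.350, -0.262); φ = arcsin(p_z) ≈ -15.22°, λ = atan2(p_y, p_x) ≈ -158.74°.

≈ 15°S, 159°W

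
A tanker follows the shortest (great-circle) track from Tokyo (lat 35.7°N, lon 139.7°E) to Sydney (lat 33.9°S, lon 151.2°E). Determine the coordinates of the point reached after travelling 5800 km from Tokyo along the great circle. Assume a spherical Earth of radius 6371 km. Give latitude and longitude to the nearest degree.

≈ lat 16°S, lon 148°E

Write both endpoints as unit vectors p₁, p₂ with components (cos φ cos λ, cos φ sin λ, sin φ).
The central angle between the endpoints is δ = arccos(p₁·p₂) ≈ 1.229 rad (70.4°). The total great-circle distance is δ·R ≈ 1.229 × 6371 ≈ 7831 km, so the target fraction is f = 5800/7831 ≈ 0.741.
Interpolate at f ≈ 0.741 with slerp weights a = sin((1−f)δ)/sin δ ≈ 0.333, b = sin(fδ)/sin δ ≈ 0.838.
p = a·p₁ + b·p₂ ≈ (-0.816, 0.510, -0.273); φ = arcsin(p_z) ≈ -15.87°, λ = atan2(p_y, p_x) ≈ 147.99°.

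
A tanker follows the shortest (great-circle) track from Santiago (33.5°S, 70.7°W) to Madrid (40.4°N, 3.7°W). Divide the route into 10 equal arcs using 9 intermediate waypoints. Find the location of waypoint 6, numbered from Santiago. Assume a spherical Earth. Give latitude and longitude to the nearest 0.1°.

≈ (11.9°N, 33.1°W)

Write both endpoints as unit vectors p₁, p₂ with components (cos φ cos λ, cos φ sin λ, sin φ).
The central angle between the endpoints is δ = arccos(p₁·p₂) ≈ 1.681 rad (96.3°).
Interpolate at f = 6/10 with slerp weights a = sin((1−f)δ)/sin δ ≈ 0.627, b = sin(fδ)/sin δ ≈ 0.851.
p = a·p₁ + b·p₂ ≈ (0.819, -0.535, 0.206); φ = arcsin(p_z) ≈ 11.88°, λ = atan2(p_y, p_x) ≈ -33.13°.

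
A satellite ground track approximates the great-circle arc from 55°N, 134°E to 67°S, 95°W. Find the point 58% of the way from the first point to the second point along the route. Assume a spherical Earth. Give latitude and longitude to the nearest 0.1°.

Write both endpoints as unit vectors p₁, p₂ with components (cos φ cos λ, cos φ sin λ, sin φ).
The central angle between the endpoints is δ = arccos(p₁·p₂) ≈ 2.693 rad (154.3°).
Interpolate at f = 0.58 with slerp weights a = sin((1−f)δ)/sin δ ≈ 2.086, b = sin(fδ)/sin δ ≈ 2.306.
p = a·p₁ + b·p₂ ≈ (-0.910, -0.037, -0.413); φ = arcsin(p_z) ≈ -24.41°, λ = atan2(p_y, p_x) ≈ -177.69°.

≈ 24.4°S, 177.7°W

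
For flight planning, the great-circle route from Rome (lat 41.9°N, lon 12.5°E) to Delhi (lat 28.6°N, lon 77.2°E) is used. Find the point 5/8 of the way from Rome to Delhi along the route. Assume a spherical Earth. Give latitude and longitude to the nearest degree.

≈ lat 38°N, lon 56°E

Write both endpoints as unit vectors p₁, p₂ with components (cos φ cos λ, cos φ sin λ, sin φ).
The central angle between the endpoints is δ = arccos(p₁·p₂) ≈ 0.929 rad (53.2°).
Interpolate at f = 5/8 with slerp weights a = sin((1−f)δ)/sin δ ≈ 0.426, b = sin(fδ)/sin δ ≈ 0.685.
p = a·p₁ + b·p₂ ≈ (0.443, 0.655, 0.612); φ = arcsin(p_z) ≈ 37.76°, λ = atan2(p_y, p_x) ≈ 55.93°.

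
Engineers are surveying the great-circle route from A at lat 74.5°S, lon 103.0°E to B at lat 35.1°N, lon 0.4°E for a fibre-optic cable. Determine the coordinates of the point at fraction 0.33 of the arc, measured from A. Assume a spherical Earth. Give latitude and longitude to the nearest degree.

Convert each endpoint to a unit vector on the sphere (x = cos φ cos λ, y = cos φ sin λ, z = sin φ).
The central angle between the endpoints is δ = arccos(p₁·p₂) ≈ 2.217 rad (127.0°).
Interpolate at f = 0.33 with slerp weights a = sin((1−f)δ)/sin δ ≈ 1.248, b = sin(fδ)/sin δ ≈ 0.836.
p = a·p₁ + b·p₂ ≈ (0.609, 0.330, -0.721); φ = arcsin(p_z) ≈ -46.16°, λ = atan2(p_y, p_x) ≈ 28.41°.

≈ lat 46°S, lon 28°E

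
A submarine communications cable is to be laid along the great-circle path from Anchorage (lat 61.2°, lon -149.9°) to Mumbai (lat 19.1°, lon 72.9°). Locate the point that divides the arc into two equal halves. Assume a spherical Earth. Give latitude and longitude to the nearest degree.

Write both endpoints as unit vectors p₁, p₂ with components (cos φ cos λ, cos φ sin λ, sin φ).
The central angle between the endpoints is δ = arccos(p₁·p₂) ≈ 1.618 rad (92.7°).
Interpolate at f = 1/2 with slerp weights a = sin((1−f)δ)/sin δ ≈ 0.724, b = sin(fδ)/sin δ ≈ 0.724.
p = a·p₁ + b·p₂ ≈ (-0.101, 0.479, 0.872); φ = arcsin(p_z) ≈ 60.68°, λ = atan2(p_y, p_x) ≈ 101.86°.

≈ lat 61°, lon 102°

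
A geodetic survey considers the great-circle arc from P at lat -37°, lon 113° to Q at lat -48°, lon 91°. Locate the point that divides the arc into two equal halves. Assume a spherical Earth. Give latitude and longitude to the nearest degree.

Convert each endpoint to a unit vector on the sphere (x = cos φ cos λ, y = cos φ sin λ, z = sin φ).
The central angle between the endpoints is δ = arccos(p₁·p₂) ≈ 0.340 rad (19.5°).
Interpolate at f = 1/2 with slerp weights a = sin((1−f)δ)/sin δ ≈ 0.507, b = sin(fδ)/sin δ ≈ 0.507.
p = a·p₁ + b·p₂ ≈ (-0.164, 0.712, -0.682); φ = arcsin(p_z) ≈ -43.03°, λ = atan2(p_y, p_x) ≈ 102.98°.

≈ lat -43°, lon 103°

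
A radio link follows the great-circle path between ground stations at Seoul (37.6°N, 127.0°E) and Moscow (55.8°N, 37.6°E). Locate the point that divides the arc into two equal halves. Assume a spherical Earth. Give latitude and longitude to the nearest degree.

Write both endpoints as unit vectors p₁, p₂ with components (cos φ cos λ, cos φ sin λ, sin φ).
The central angle between the endpoints is δ = arccos(p₁·p₂) ≈ 1.036 rad (59.4°).
Interpolate at f = 1/2 with slerp weights a = sin((1−f)δ)/sin δ ≈ 0.576, b = sin(fδ)/sin δ ≈ 0.576.
p = a·p₁ + b·p₂ ≈ (-0.018, 0.562, 0.827); φ = arcsin(p_z) ≈ 55.81°, λ = atan2(p_y, p_x) ≈ 91.85°.

≈ 56°N, 92°E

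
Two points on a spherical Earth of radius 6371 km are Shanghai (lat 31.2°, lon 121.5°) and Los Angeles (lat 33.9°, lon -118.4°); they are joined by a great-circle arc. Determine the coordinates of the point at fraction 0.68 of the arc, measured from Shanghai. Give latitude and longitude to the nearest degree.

≈ lat 50°, lon -153°

Convert each endpoint to a unit vector on the sphere (x = cos φ cos λ, y = cos φ sin λ, z = sin φ).
The central angle between the endpoints is δ = arccos(p₁·p₂) ≈ 1.638 rad (93.8°).
Interpolate at f = 0.68 with slerp weights a = sin((1−f)δ)/sin δ ≈ 0.502, b = sin(fδ)/sin δ ≈ 0.899.
p = a·p₁ + b·p₂ ≈ (-0.579, -0.291, 0.761); φ = arcsin(p_z) ≈ 49.60°, λ = atan2(p_y, p_x) ≈ -153.34°.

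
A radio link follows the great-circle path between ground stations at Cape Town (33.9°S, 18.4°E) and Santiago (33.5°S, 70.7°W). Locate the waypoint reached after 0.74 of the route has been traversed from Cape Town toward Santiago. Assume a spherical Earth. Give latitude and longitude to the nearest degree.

Write both endpoints as unit vectors p₁, p₂ with components (cos φ cos λ, cos φ sin λ, sin φ).
The central angle between the endpoints is δ = arccos(p₁·p₂) ≈ 1.246 rad (71.4°).
Interpolate at f = 0.74 with slerp weights a = sin((1−f)δ)/sin δ ≈ 0.336, b = sin(fδ)/sin δ ≈ 0.841.
p = a·p₁ + b·p₂ ≈ (0.496, -0.574, -0.651); φ = arcsin(p_z) ≈ -40.65°, λ = atan2(p_y, p_x) ≈ -49.14°.

≈ (41°S, 49°W)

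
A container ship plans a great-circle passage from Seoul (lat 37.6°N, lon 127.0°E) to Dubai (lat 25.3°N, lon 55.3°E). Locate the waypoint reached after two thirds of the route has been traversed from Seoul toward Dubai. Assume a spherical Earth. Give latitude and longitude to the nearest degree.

Convert each endpoint to a unit vector on the sphere (x = cos φ cos λ, y = cos φ sin λ, z = sin φ).
The central angle between the endpoints is δ = arccos(p₁·p₂) ≈ 1.064 rad (60.9°).
Interpolate at f = 2/3 with slerp weights a = sin((1−f)δ)/sin δ ≈ 0.397, b = sin(fδ)/sin δ ≈ 0.745.
p = a·p₁ + b·p₂ ≈ (0.194, 0.805, 0.561); φ = arcsin(p_z) ≈ 34.10°, λ = atan2(p_y, p_x) ≈ 76.45°.

≈ lat 34°N, lon 76°E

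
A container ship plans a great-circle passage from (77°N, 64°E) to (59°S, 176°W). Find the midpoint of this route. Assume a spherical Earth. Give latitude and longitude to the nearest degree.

From cos δ = sin φ₁ sin φ₂ + cos φ₁ cos φ₂ cos Δλ, the central angle is δ ≈ 2.675 rad (153.3°).
Interpolate at f = 1/2 with slerp weights a = sin((1−f)δ)/sin δ ≈ 2.163, b = sin(fδ)/sin δ ≈ 2.163.
p = a·p₁ + b·p₂ ≈ (-0.898, 0.360, 0.254); φ = arcsin(p_z) ≈ 14.69°, λ = atan2(p_y, p_x) ≈ 158.18°.

≈ (15°N, 158°E)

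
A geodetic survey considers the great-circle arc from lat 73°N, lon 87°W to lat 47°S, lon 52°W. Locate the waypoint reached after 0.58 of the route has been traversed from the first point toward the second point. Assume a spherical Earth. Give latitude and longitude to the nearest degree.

≈ lat 4°N, lon 61°W

Write both endpoints as unit vectors p₁, p₂ with components (cos φ cos λ, cos φ sin λ, sin φ).
The central angle between the endpoints is δ = arccos(p₁·p₂) ≈ 2.137 rad (122.4°).
Interpolate at f = 0.58 with slerp weights a = sin((1−f)δ)/sin δ ≈ 0.926, b = sin(fδ)/sin δ ≈ 1.120.
p = a·p₁ + b·p₂ ≈ (0.484, -0.872, 0.066); φ = arcsin(p_z) ≈ 3.80°, λ = atan2(p_y, p_x) ≈ -60.95°.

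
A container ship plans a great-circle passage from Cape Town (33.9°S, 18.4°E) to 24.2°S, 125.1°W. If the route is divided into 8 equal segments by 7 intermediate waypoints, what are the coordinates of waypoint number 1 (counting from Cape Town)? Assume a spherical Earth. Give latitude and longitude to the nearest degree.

Write both endpoints as unit vectors p₁, p₂ with components (cos φ cos λ, cos φ sin λ, sin φ).
The central angle between the endpoints is δ = arccos(p₁·p₂) ≈ 1.961 rad (112.3°).
Interpolate at f = 1/8 with slerp weights a = sin((1−f)δ)/sin δ ≈ 1.070, b = sin(fδ)/sin δ ≈ 0.262.
p = a·p₁ + b·p₂ ≈ (0.705, 0.085, -0.704); φ = arcsin(p_z) ≈ -44.76°, λ = atan2(p_y, p_x) ≈ 6.84°.

≈ 45°S, 7°E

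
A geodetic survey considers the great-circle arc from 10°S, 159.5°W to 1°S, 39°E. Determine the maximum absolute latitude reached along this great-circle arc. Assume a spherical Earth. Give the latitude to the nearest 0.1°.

The great circle lies in the plane with unit normal n̂ = (p₁ × p₂)/|p₁ × p₂|.
Here n̂_z ≈ -0.854; the vertex latitude is φ_max = arccos|n̂_z| ≈ 31.3°.
Check via Clairaut: cos φ_max = |cos φ₁| · sin C = cos(10.0°)·sin(119.8°) ≈ 0.854, again giving ≈ 31.3°.

≈ 31.3°S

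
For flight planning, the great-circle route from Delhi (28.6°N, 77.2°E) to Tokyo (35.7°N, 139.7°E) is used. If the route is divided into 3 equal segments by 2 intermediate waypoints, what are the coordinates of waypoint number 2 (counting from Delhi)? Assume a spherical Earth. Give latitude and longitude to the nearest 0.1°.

≈ 37.1°N, 118.0°E

Write both endpoints as unit vectors p₁, p₂ with components (cos φ cos λ, cos φ sin λ, sin φ).
The central angle between the endpoints is δ = arccos(p₁·p₂) ≈ 0.917 rad (52.5°).
Interpolate at f = 2/3 with slerp weights a = sin((1−f)δ)/sin δ ≈ 0.379, b = sin(fδ)/sin δ ≈ 0.723.
p = a·p₁ + b·p₂ ≈ (-0.374, 0.704, 0.603); φ = arcsin(p_z) ≈ 37.11°, λ = atan2(p_y, p_x) ≈ 117.97°.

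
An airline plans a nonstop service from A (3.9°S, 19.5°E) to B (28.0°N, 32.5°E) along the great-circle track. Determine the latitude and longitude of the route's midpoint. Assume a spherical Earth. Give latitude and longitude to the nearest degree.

≈ (12°N, 26°E)

Convert each endpoint to a unit vector on the sphere (x = cos φ cos λ, y = cos φ sin λ, z = sin φ).
The central angle between the endpoints is δ = arccos(p₁·p₂) ≈ 0.598 rad (34.3°).
Interpolate at f = 1/2 with slerp weights a = sin((1−f)δ)/sin δ ≈ 0.523, b = sin(fδ)/sin δ ≈ 0.523.
p = a·p₁ + b·p₂ ≈ (0.882, 0.422, 0.210); φ = arcsin(p_z) ≈ 12.13°, λ = atan2(p_y, p_x) ≈ 25.60°.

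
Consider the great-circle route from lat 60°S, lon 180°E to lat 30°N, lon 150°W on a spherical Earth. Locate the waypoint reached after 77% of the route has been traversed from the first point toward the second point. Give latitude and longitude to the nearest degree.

≈ lat 9°N, lon 155°W

Convert each endpoint to a unit vector on the sphere (x = cos φ cos λ, y = cos φ sin λ, z = sin φ).
The central angle between the endpoints is δ = arccos(p₁·p₂) ≈ 1.629 rad (93.3°).
Interpolate at f = 0.77 with slerp weights a = sin((1−f)δ)/sin δ ≈ 0.367, b = sin(fδ)/sin δ ≈ 0.952.
p = a·p₁ + b·p₂ ≈ (-0.897, -0.412, 0.159); φ = arcsin(p_z) ≈ 9.12°, λ = atan2(p_y, p_x) ≈ -155.33°.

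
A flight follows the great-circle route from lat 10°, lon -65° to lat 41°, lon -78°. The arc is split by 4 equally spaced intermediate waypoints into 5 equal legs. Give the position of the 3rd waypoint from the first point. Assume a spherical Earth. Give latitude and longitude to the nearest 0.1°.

≈ lat 28.7°, lon -71.9°

The haversine formula gives a central angle δ ≈ 0.577 rad (33.1°) between the endpoints.
Interpolate at f = 3/5 with slerp weights a = sin((1−f)δ)/sin δ ≈ 0.419, b = sin(fδ)/sin δ ≈ 0.622.
p = a·p₁ + b·p₂ ≈ (0.272, -0.833, 0.481); φ = arcsin(p_z) ≈ 28.74°, λ = atan2(p_y, p_x) ≈ -71.92°.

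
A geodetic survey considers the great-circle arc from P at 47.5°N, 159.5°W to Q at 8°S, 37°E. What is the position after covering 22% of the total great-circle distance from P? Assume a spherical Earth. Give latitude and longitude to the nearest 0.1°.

The haversine formula gives a central angle δ ≈ 2.410 rad (138.1°) between the endpoints.
Interpolate at f = 0.22 with slerp weights a = sin((1−f)δ)/sin δ ≈ 1.426, b = sin(fδ)/sin δ ≈ 0.757.
p = a·p₁ + b·p₂ ≈ (-0.304, 0.114, 0.946); φ = arcsin(p_z) ≈ 71.08°, λ = atan2(p_y, p_x) ≈ 159.47°.

≈ 71.1°N, 159.5°E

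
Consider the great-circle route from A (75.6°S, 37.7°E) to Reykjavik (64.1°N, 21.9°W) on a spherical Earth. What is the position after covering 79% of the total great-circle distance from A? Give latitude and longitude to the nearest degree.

≈ (35°N, 9°W)

Convert each endpoint to a unit vector on the sphere (x = cos φ cos λ, y = cos φ sin λ, z = sin φ).
The central angle between the endpoints is δ = arccos(p₁·p₂) ≈ 2.526 rad (144.7°).
Interpolate at f = 0.79 with slerp weights a = sin((1−f)δ)/sin δ ≈ 0.876, b = sin(fδ)/sin δ ≈ 1.578.
p = a·p₁ + b·p₂ ≈ (0.812, -0.124, 0.571); φ = arcsin(p_z) ≈ 34.80°, λ = atan2(p_y, p_x) ≈ -8.67°.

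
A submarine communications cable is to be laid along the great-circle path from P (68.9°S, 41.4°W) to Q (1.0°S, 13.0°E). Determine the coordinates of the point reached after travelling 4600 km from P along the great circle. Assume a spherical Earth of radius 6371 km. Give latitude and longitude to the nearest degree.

≈ (35°S, 1°E)

Convert each endpoint to a unit vector on the sphere (x = cos φ cos λ, y = cos φ sin λ, z = sin φ).
The central angle between the endpoints is δ = arccos(p₁·p₂) ≈ 1.343 rad (76.9°). The total great-circle distance is δ·R ≈ 1.343 × 6371 ≈ 8556 km, so the target fraction is f = 4600/8556 ≈ 0.538.
Interpolate at f ≈ 0.538 with slerp weights a = sin((1−f)δ)/sin δ ≈ 0.597, b = sin(fδ)/sin δ ≈ 0.678.
p = a·p₁ + b·p₂ ≈ (0.822, 0.010, -0.569); φ = arcsin(p_z) ≈ -34.69°, λ = atan2(p_y, p_x) ≈ 0.72°.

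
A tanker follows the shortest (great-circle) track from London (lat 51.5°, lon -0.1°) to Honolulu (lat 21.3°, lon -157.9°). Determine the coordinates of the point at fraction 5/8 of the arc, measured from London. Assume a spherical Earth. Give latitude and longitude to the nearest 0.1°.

Write both endpoints as unit vectors p₁, p₂ with components (cos φ cos λ, cos φ sin λ, sin φ).
The central angle between the endpoints is δ = arccos(p₁·p₂) ≈ 1.826 rad (104.6°).
Interpolate at f = 5/8 with slerp weights a = sin((1−f)δ)/sin δ ≈ 0.654, b = sin(fδ)/sin δ ≈ 0.940.
p = a·p₁ + b·p₂ ≈ (-0.404, -0.330, 0.853); φ = arcsin(p_z) ≈ 58.54°, λ = atan2(p_y, p_x) ≈ -140.76°.

≈ lat 58.5°, lon -140.8°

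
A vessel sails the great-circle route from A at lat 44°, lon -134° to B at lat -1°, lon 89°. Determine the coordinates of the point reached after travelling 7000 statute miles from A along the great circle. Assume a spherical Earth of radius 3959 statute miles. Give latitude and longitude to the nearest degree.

Write both endpoints as unit vectors p₁, p₂ with components (cos φ cos λ, cos φ sin λ, sin φ).
The central angle between the endpoints is δ = arccos(p₁·p₂) ≈ 2.139 rad (122.6°). The total great-circle distance is δ·R ≈ 2.139 × 3959 ≈ 8468 mi, so the target fraction is f = 7000/8468 ≈ 0.827.
Interpolate at f ≈ 0.827 with slerp weights a = sin((1−f)δ)/sin δ ≈ 0.430, b = sin(fδ)/sin δ ≈ 1.163.
p = a·p₁ + b·p₂ ≈ (-0.195, 0.941, 0.278); φ = arcsin(p_z) ≈ 16.17°, λ = atan2(p_y, p_x) ≈ 101.69°.

≈ lat 16°, lon 102°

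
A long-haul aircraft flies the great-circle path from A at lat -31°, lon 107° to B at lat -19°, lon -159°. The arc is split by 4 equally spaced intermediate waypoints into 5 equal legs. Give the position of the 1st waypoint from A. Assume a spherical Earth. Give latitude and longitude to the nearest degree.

Write both endpoints as unit vectors p₁, p₂ with components (cos φ cos λ, cos φ sin λ, sin φ).
The central angle between the endpoints is δ = arccos(p₁·p₂) ≈ 1.459 rad (83.6°).
Interpolate at f = 1/5 with slerp weights a = sin((1−f)δ)/sin δ ≈ 0.926, b = sin(fδ)/sin δ ≈ 0.290.
p = a·p₁ + b·p₂ ≈ (-0.488, 0.661, -0.571); φ = arcsin(p_z) ≈ -34.82°, λ = atan2(p_y, p_x) ≈ 126.43°.

≈ lat -35°, lon 126°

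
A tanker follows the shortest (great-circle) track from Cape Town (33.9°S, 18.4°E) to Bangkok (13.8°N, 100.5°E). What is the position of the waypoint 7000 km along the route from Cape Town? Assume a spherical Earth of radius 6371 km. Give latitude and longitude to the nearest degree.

Convert each endpoint to a unit vector on the sphere (x = cos φ cos λ, y = cos φ sin λ, z = sin φ).
The central angle between the endpoints is δ = arccos(p₁·p₂) ≈ 1.593 rad (91.3°). The total great-circle distance is δ·R ≈ 1.593 × 6371 ≈ 10149 km, so the target fraction is f = 7000/10149 ≈ 0.690.
Interpolate at f ≈ 0.690 with slerp weights a = sin((1−f)δ)/sin δ ≈ 0.475, b = sin(fδ)/sin δ ≈ 0.891.
p = a·p₁ + b·p₂ ≈ (0.216, 0.975, -0.052); φ = arcsin(p_z) ≈ -2.99°, λ = atan2(p_y, p_x) ≈ 77.50°.

≈ 3°S, 78°E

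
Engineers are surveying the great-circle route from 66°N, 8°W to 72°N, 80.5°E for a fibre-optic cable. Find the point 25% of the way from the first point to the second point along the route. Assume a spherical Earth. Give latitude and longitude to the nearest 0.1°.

Convert each endpoint to a unit vector on the sphere (x = cos φ cos λ, y = cos φ sin λ, z = sin φ).
The central angle between the endpoints is δ = arccos(p₁·p₂) ≈ 0.511 rad (29.3°).
Interpolate at f = 0.25 with slerp weights a = sin((1−f)δ)/sin δ ≈ 0.765, b = sin(fδ)/sin δ ≈ 0.261.
p = a·p₁ + b·p₂ ≈ (0.321, 0.036, 0.946); φ = arcsin(p_z) ≈ 71.14°, λ = atan2(p_y, p_x) ≈ 6.41°.

≈ 71.1°N, 6.4°E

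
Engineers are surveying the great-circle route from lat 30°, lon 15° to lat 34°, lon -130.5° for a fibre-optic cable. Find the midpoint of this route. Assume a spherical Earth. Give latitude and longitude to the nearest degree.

≈ lat 65°, lon -54°

Convert each endpoint to a unit vector on the sphere (x = cos φ cos λ, y = cos φ sin λ, z = sin φ).
The central angle between the endpoints is δ = arccos(p₁·p₂) ≈ 1.888 rad (108.2°).
Interpolate at f = 1/2 with slerp weights a = sin((1−f)δ)/sin δ ≈ 0.853, b = sin(fδ)/sin δ ≈ 0.853.
p = a·p₁ + b·p₂ ≈ (0.254, -0.346, 0.903); φ = arcsin(p_z) ≈ 64.56°, λ = atan2(p_y, p_x) ≈ -53.73°.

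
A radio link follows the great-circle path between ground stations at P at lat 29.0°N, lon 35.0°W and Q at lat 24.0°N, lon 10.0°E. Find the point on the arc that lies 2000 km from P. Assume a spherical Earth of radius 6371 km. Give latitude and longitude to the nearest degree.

From cos δ = sin φ₁ sin φ₂ + cos φ₁ cos φ₂ cos Δλ, the central angle is δ ≈ 0.704 rad (40.3°). The total great-circle distance is δ·R ≈ 0.704 × 6371 ≈ 4486 km, so the target fraction is f = 2000/4486 ≈ 0.446.
Interpolate at f ≈ 0.446 with slerp weights a = sin((1−f)δ)/sin δ ≈ 0.588, b = sin(fδ)/sin δ ≈ 0.477.
p = a·p₁ + b·p₂ ≈ (0.850, -0.219, 0.479); φ = arcsin(p_z) ≈ 28.61°, λ = atan2(p_y, p_x) ≈ -14.45°.

≈ lat 29°N, lon 14°W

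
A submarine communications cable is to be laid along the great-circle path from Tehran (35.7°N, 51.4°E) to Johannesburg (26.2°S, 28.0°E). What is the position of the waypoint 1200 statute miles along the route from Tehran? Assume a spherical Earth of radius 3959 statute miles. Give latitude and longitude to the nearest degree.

Convert each endpoint to a unit vector on the sphere (x = cos φ cos λ, y = cos φ sin λ, z = sin φ).
The central angle between the endpoints is δ = arccos(p₁·p₂) ≈ 1.147 rad (65.7°). The total great-circle distance is δ·R ≈ 1.147 × 3959 ≈ 4542 mi, so the target fraction is f = 1200/4542 ≈ 0.264.
Interpolate at f ≈ 0.264 with slerp weights a = sin((1−f)δ)/sin δ ≈ 0.820, b = sin(fδ)/sin δ ≈ 0.327.
p = a·p₁ + b·p₂ ≈ (0.675, 0.658, 0.334); φ = arcsin(p_z) ≈ 19.50°, λ = atan2(p_y, p_x) ≈ 44.29°.

≈ 20°N, 44°E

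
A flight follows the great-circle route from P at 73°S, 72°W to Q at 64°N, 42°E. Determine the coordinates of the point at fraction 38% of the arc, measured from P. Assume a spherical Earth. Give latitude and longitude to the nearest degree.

≈ 26°S, 4°W

From cos δ = sin φ₁ sin φ₂ + cos φ₁ cos φ₂ cos Δλ, the central angle is δ ≈ 2.718 rad (155.7°).
Interpolate at f = 0.38 with slerp weights a = sin((1−f)δ)/sin δ ≈ 2.417, b = sin(fδ)/sin δ ≈ 2.090.
p = a·p₁ + b·p₂ ≈ (0.899, -0.059, -0.434); φ = arcsin(p_z) ≈ -25.70°, λ = atan2(p_y, p_x) ≈ -3.77°.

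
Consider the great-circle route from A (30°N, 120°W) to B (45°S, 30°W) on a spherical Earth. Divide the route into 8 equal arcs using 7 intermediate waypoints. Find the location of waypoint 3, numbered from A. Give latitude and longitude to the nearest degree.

The haversine formula gives a central angle δ ≈ 1.932 rad (110.7°) between the endpoints.
Interpolate at f = 3/8 with slerp weights a = sin((1−f)δ)/sin δ ≈ 0.999, b = sin(fδ)/sin δ ≈ 0.709.
p = a·p₁ + b·p₂ ≈ (0.001, -1.000, -0.001); φ = arcsin(p_z) ≈ -0.08°, λ = atan2(p_y, p_x) ≈ -89.93°.

≈ (0°N, 90°W)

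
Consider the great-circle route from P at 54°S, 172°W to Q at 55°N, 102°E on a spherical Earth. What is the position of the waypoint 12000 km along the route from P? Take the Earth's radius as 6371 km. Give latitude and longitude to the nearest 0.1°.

Convert each endpoint to a unit vector on the sphere (x = cos φ cos λ, y = cos φ sin λ, z = sin φ).
The central angle between the endpoints is δ = arccos(p₁·p₂) ≈ 2.264 rad (129.7°). The total great-circle distance is δ·R ≈ 2.264 × 6371 ≈ 14425 km, so the target fraction is f = 12000/14425 ≈ 0.832.
Interpolate at f ≈ 0.832 with slerp weights a = sin((1−f)δ)/sin δ ≈ 0.483, b = sin(fδ)/sin δ ≈ 1.237.
p = a·p₁ + b·p₂ ≈ (-0.429, 0.655, 0.623); φ = arcsin(p_z) ≈ 38.51°, λ = atan2(p_y, p_x) ≈ 123.22°.

≈ 38.5°N, 123.2°E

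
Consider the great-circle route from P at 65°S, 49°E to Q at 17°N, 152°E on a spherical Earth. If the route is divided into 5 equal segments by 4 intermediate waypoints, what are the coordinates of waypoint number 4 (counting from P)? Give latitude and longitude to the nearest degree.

From cos δ = sin φ₁ sin φ₂ + cos φ₁ cos φ₂ cos Δλ, the central angle is δ ≈ 1.935 rad (110.8°).
Interpolate at f = 4/5 with slerp weights a = sin((1−f)δ)/sin δ ≈ 0.404, b = sin(fδ)/sin δ ≈ 1.070.
p = a·p₁ + b·p₂ ≈ (-0.791, 0.609, -0.053); φ = arcsin(p_z) ≈ -3.05°, λ = atan2(p_y, p_x) ≈ 142.42°.

≈ 3°S, 142°E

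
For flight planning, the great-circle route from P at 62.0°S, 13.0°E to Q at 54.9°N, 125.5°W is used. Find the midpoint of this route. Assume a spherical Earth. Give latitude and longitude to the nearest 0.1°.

Convert each endpoint to a unit vector on the sphere (x = cos φ cos λ, y = cos φ sin λ, z = sin φ).
The central angle between the endpoints is δ = arccos(p₁·p₂) ≈ 2.751 rad (157.6°).
Interpolate at f = 1/2 with slerp weights a = sin((1−f)δ)/sin δ ≈ 2.574, b = sin(fδ)/sin δ ≈ 2.574.
p = a·p₁ + b·p₂ ≈ (0.318, -0.933, -0.167); φ = arcsin(p_z) ≈ -9.60°, λ = atan2(p_y, p_x) ≈ -71.18°.

≈ 9.6°S, 71.2°W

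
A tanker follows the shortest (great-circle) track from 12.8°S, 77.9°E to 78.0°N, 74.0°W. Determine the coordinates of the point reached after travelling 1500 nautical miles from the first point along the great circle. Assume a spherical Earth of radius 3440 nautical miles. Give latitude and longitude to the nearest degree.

Write both endpoints as unit vectors p₁, p₂ with components (cos φ cos λ, cos φ sin λ, sin φ).
The central angle between the endpoints is δ = arccos(p₁·p₂) ≈ 1.977 rad (113.3°). The total great-circle distance is δ·R ≈ 1.977 × 3440 ≈ 6802 nmi, so the target fraction is f = 1500/6802 ≈ 0.221.
Interpolate at f ≈ 0.221 with slerp weights a = sin((1−f)δ)/sin δ ≈ 1.088, b = sin(fδ)/sin δ ≈ 0.460.
p = a·p₁ + b·p₂ ≈ (0.249, 0.946, 0.209); φ = arcsin(p_z) ≈ 12.05°, λ = atan2(p_y, p_x) ≈ 75.26°.

≈ 12°N, 75°E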